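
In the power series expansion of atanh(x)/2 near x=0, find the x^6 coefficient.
Expand to order 6: atanh(x)/2 = x^5/10 + x^3/6 + x/2 + O(x^7).
The coefficient of x^6 is 0.

Final answer: 0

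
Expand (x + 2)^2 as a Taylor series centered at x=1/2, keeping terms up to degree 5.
25/4 + 5·(x - 1/2) + (x - 1/2)^2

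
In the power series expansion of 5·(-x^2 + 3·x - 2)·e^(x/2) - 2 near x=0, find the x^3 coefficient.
Expand to order 3: 5·(-x^2 + 3·x - 2)·e^(x/2) - 2 = -5·x^3/6 + 5·x^2/4 + 10·x - 12 + O(x^4).
The coefficient of x^3 is -5/6.

Final answer: -5/6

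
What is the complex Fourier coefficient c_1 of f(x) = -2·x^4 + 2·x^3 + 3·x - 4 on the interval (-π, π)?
Compute the real Fourier coefficients first: a_1 = -96 + 16·π^2, b_1 = -18 + 4·π^2.
Then c_1 = (a_1 − i·b_1)/2 = -48 + 8·π^2 - 2·i·π^2 + 9·i.

Final answer: -48 + 8·π^2 - 2·i·π^2 + 9·i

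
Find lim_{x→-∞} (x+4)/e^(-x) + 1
The quotient is an ∞/∞ indeterminate form as x → -∞.
Compare growth rates of the dominant terms (exponentials ≫ polynomials ≫ logarithms), or apply L'Hôpital's rule; the quotient → 0.
Adding the constant: 0 + 1 = 1. Limit = 1.

Final answer: 1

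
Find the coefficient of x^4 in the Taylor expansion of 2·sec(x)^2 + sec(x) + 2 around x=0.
Expand to order 4: 2·sec(x)^2 + sec(x) + 2 = 37·x^4/24 + 5·x^2/2 + 5 + O(x^5).
The coefficient of x^4 is 37/24.

Final answer: 37/24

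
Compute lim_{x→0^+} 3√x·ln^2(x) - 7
The product is a 0·∞ indeterminate form at x → 0⁺.
Rewrite the product as 3·ln^2(x) / x^(-1/2) and apply L'Hôpital, or use the standard hierarchy x^(-1/2) ≫ |ln x|^2 as x → 0⁺.
The indeterminate product → 0, so the limit = -7.

Final answer: -7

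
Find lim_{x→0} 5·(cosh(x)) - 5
Direct substitution at x = 0 gives 0.

Final answer: 0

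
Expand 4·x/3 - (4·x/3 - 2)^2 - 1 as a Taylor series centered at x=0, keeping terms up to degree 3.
-16·x^2/9 + 20·x/3 - 5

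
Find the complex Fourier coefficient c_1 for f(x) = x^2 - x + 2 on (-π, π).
Compute the real Fourier coefficients first: a_1 = -4, b_1 = -2.
Then c_1 = (a_1 − i·b_1)/2 = -2 + i.

Final answer: -2 + i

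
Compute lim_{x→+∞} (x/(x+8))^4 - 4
As x → +∞: x/(x+8) = 1/(1 + 8/x) → 1, and the 4th power of a limit-1 base also → 1; with the additive constant, 1 - 4 = -3.
Limit = -3.

Final answer: -3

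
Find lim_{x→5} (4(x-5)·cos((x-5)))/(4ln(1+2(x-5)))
Both numerator and denominator → 0 as x → 5; this is a 0/0 indeterminate form.
Expand each to leading order near x = 5: numerator ~ 4·(x - 5), denominator ~ 8·(x - 5).
The limit of the ratio is 1/2.

Final answer: 1/2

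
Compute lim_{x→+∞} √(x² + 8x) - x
This is an ∞ − ∞ indeterminate form.
Multiply and divide by the conjugate √(x²+8x) + x; the x² terms cancel, leaving (8x)/(√(x²+8x)+x) → 8/2 = 4.
Limit = 4.

Final answer: 4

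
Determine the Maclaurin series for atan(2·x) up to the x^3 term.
-8·x^3/3 + 2·x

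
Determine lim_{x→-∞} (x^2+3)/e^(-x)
This is an ∞/∞ indeterminate form as x → -∞.
Compare growth rates of the dominant terms (exponentials ≫ polynomials ≫ logarithms), or apply L'Hôpital's rule; the quotient → 0.
Limit = 0.

Final answer: 0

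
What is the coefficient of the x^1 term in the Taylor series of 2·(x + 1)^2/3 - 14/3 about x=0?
Expand to order 1: 2·(x + 1)^2/3 - 14/3 = 4·x/3 - 4 + O(x^2).
The coefficient of x^1 is 4/3.

Final answer: 4/3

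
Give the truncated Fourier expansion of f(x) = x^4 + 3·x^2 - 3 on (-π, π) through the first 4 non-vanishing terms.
(36 - 8·π^2)·cos(x) + 2·π^2·cos(2·x) + (-8·π^2/9 - 20/27)·cos(3·x) - 3 + π^2 + π^4/5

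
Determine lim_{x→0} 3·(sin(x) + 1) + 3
Direct substitution at x = 0 gives 6.

Final answer: 6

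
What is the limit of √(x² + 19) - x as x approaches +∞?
This is an ∞ − ∞ indeterminate form.
Multiply and divide by the conjugate √(x²+19) + x; the x² terms cancel, leaving 19/(√(x²+19)+x) → 0.
Limit = 0.

Final answer: 0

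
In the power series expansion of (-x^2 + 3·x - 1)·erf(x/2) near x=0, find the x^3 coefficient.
Expand to order 3: (-x^2 + 3·x - 1)·erf(x/2) = -11·x^3/(12·√(π)) + 3·x^2/√(π) - x/√(π) + O(x^4).
The coefficient of x^3 is -11/(12·√(π)).

Final answer: -11/(12·√(π))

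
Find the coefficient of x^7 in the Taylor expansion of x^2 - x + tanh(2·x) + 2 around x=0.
Expand to order 7: x^2 - x + tanh(2·x) + 2 = -2176·x^7/315 + 64·x^5/15 - 8·x^3/3 + x^2 + x + 2 + O(x^8).
The coefficient of x^7 is -2176/315.

Final answer: -2176/315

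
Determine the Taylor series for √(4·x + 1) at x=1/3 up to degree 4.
√(21)/3 + 2·√(21)·(x - 1/3)/7 - 6·√(21)·(x - 1/3)^2/49 + 36·√(21)·(x - 1/3)^3/343 - 270·√(21)·(x - 1/3)^4/2401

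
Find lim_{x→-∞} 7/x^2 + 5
Evaluate the dominant behaviour as x → -∞; each term tends to a finite value or vanishes.
Limit = 5.

Final answer: 5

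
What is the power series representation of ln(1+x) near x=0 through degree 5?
x^5/5 - x^4/4 + x^3/3 - x^2/2 + x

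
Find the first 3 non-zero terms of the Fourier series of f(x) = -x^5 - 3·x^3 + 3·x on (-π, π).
(-198 - 2·π^4 + 34·π^2)·sin(x) + (-2·π^2 + π^4)·sin(2·x) + (-2·π^4/3 - 14·π^2/27 + 190/81)·sin(3·x)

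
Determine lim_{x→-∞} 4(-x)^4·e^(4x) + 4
The product is a 0·∞ indeterminate form at x → -∞.
Rewrite the product as 4(-x)^4 / e^(-4x) (an ∞/∞ form) and apply L'Hôpital, or use the standard hierarchy e^(4|x|) ≫ |(-x)^4| as x → -∞.
The indeterminate product → 0, so the limit = 4.

Final answer: 4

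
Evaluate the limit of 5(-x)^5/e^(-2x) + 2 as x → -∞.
The quotient is an ∞/∞ indeterminate form as x → -∞.
Compare growth rates of the dominant terms (exponentials ≫ polynomials ≫ logarithms), or apply L'Hôpital's rule; the quotient → 0.
Adding the constant: 0 + 2 = 2. Limit = 2.

Final answer: 2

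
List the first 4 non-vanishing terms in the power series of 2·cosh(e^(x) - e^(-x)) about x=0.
56·x^6/45 + 8·x^4/3 + 4·x^2 + 2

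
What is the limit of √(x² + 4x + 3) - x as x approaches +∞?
This is an ∞ − ∞ indeterminate form.
Multiply and divide by the conjugate √(x²+4x + 3) + x; the x² terms cancel, leaving (4x + 3)/(√(x²+4x + 3)+x) → 4/2 = 2.
Limit = 2.

Final answer: 2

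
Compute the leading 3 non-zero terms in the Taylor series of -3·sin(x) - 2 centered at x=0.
x^3/2 - 3·x - 2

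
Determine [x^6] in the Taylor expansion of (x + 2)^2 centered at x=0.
Expand to order 6: (x + 2)^2 = x^2 + 4·x + 4 + O(x^7).
The coefficient of x^6 is 0.

Final answer: 0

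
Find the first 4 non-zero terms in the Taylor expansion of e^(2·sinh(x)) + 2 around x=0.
5·x^3/3 + 2·x^2 + 2·x + 3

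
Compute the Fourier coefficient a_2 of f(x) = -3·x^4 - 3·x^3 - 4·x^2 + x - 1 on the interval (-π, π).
a_2 = (1/π) ∫_{-π}^{π} f(x)·cos(2x) dx.
Evaluate the integral (use parity and integration by parts as needed): a_2 = 5 - 6·π^2.

Final answer: 5 - 6·π^2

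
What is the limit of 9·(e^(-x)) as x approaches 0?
Direct substitution at x = 0 gives 9.

Final answer: 9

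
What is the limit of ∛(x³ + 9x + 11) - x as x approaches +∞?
This is an ∞ − ∞ indeterminate form.
Multiply by (A² + AB + B²)/(A² + AB + B²) where A = ∛(x³+9x + 11), B = x to use A³ − B³ = (A−B)(A²+AB+B²); the x³ terms cancel, leaving (9x + 11)/(A²+AB+B²) with denominator ~ 3x², so the limit is 0.
Limit = 0.

Final answer: 0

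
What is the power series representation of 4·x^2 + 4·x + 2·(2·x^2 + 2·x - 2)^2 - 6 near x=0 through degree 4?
8·x^4 + 16·x^3 - 4·x^2 - 12·x + 2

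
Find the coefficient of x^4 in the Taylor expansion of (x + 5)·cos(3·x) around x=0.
Expand to order 4: (x + 5)·cos(3·x) = 135·x^4/8 - 9·x^3/2 - 45·x^2/2 + x + 5 + O(x^5).
The coefficient of x^4 is 135/8.

Final answer: 135/8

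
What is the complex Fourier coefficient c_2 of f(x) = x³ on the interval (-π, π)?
Compute the real Fourier coefficients first: a_2 = 0, b_2 = 3/2 - π^2.
Then c_2 = (a_2 − i·b_2)/2 = -3·i/4 + i·π^2/2.

Final answer: -3·i/4 + i·π^2/2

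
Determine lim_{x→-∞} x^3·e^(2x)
This is a 0·∞ indeterminate form at x → -∞.
Rewrite the product as x^3 / e^(-2x) (an ∞/∞ form) and apply L'Hôpital, or use the standard hierarchy e^(2|x|) ≫ |x^3| as x → -∞.
The indeterminate product → 0, so the limit = 0.

Final answer: 0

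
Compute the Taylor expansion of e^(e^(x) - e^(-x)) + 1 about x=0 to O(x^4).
5·x^3/3 + 2·x^2 + 2·x + 2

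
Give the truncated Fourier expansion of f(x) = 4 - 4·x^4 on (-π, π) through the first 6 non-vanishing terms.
(-192 + 32·π^2)·cos(x) + (12 - 8·π^2)·cos(2·x) + (-64/27 + 32·π^2/9)·cos(3·x) + (3/4 - 2·π^2)·cos(4·x) + (-192/625 + 32·π^2/25)·cos(5·x) - 4·π^4/5 + 4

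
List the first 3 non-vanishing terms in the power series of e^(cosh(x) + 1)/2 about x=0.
x^4·e^(2)/12 + x^2·e^(2)/4 + e^(2)/2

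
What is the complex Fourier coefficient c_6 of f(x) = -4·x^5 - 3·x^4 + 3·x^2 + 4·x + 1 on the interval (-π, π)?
Compute the real Fourier coefficients first: a_6 = 4/9 - 2·π^2/3, b_6 = -20·π^2/27 - 98/81 + 4·π^4/3.
Then c_6 = (a_6 − i·b_6)/2 = -π^2/3 + 2/9 - 2·i·π^4/3 + 49·i/81 + 10·i·π^2/27.

Final answer: -π^2/3 + 2/9 - 2·i·π^4/3 + 49·i/81 + 10·i·π^2/27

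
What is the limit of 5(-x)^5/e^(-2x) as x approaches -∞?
This is an ∞/∞ indeterminate form as x → -∞.
Compare growth rates of the dominant terms (exponentials ≫ polynomials ≫ logarithms), or apply L'Hôpital's rule; the quotient → 0.
Limit = 0.

Final answer: 0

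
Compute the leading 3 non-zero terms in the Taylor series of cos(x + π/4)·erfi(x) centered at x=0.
-√(2)·x^3/(6·√(π)) - √(2)·x^2/√(π) + √(2)·x/√(π)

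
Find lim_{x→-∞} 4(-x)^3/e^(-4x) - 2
The quotient is an ∞/∞ indeterminate form as x → -∞.
Compare growth rates of the dominant terms (exponentials ≫ polynomials ≫ logarithms), or apply L'Hôpital's rule; the quotient → 0.
Adding the constant: 0 - 2 = -2. Limit = -2.

Final answer: -2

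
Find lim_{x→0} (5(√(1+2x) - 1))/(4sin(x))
Both numerator and denominator → 0 as x → 0; this is a 0/0 indeterminate form.
Expand each to leading order near x = 0: numerator ~ 5·x, denominator ~ 4·x.
The limit of the ratio is 5/4.

Final answer: 5/4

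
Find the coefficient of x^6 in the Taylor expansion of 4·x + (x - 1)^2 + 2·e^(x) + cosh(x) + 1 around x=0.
Expand to order 6: 4·x + (x - 1)^2 + 2·e^(x) + cosh(x) + 1 = x^6/240 + x^5/60 + x^4/8 + x^3/3 + 5·x^2/2 + 4·x + 5 + O(x^7).
The coefficient of x^6 is 1/240.

Final answer: 1/240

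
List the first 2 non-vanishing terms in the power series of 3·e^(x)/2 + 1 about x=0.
3·x/2 + 5/2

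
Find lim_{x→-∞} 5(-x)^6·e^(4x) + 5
The product is a 0·∞ indeterminate form at x → -∞.
Rewrite the product as 5(-x)^6 / e^(-4x) (an ∞/∞ form) and apply L'Hôpital, or use the standard hierarchy e^(4|x|) ≫ |(-x)^6| as x → -∞.
The indeterminate product → 0, so the limit = 5.

Final answer: 5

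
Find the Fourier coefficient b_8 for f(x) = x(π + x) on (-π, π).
b_8 = (1/π) ∫_{-π}^{π} f(x)·sin(8x) dx.
Evaluate the integral (use parity and integration by parts as needed): b_8 = -π/4.

Final answer: -π/4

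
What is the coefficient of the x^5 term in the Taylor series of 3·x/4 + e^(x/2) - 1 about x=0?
Expand to order 5: 3·x/4 + e^(x/2) - 1 = x^5/3840 + x^4/384 + x^3/48 + x^2/8 + 5·x/4 + O(x^6).
The coefficient of x^5 is 1/3840.

Final answer: 1/3840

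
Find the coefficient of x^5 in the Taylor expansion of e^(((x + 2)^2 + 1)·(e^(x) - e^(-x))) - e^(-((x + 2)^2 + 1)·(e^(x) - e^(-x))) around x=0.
Expand to order 5: e^(((x + 2)^2 + 1)·(e^(x) - e^(-x))) - e^(-((x + 2)^2 + 1)·(e^(x) - e^(-x))) = 16045·x^5/6 + 2408·x^4/3 + 1022·x^3/3 + 16·x^2 + 20·x + O(x^6).
The coefficient of x^5 is 16045/6.

Final answer: 16045/6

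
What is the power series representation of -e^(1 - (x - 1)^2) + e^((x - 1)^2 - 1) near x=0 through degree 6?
5·x^6/3 - 38·x^5/15 + 4·x^4 - 8·x^3/3 + 2·x^2 - 4·x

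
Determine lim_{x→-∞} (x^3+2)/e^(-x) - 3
The quotient is an ∞/∞ indeterminate form as x → -∞.
Compare growth rates of the dominant terms (exponentials ≫ polynomials ≫ logarithms), or apply L'Hôpital's rule; the quotient → 0.
Adding the constant: 0 - 3 = -3. Limit = -3.

Final answer: -3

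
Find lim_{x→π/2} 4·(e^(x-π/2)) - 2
Direct substitution at x = π/2 gives 2.

Final answer: 2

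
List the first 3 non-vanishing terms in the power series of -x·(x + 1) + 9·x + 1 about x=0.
-x^2 + 8·x + 1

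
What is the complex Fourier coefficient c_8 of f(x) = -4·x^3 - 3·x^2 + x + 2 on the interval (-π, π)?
Compute the real Fourier coefficients first: a_8 = -3/16, b_8 = -11/32 + π^2.
Then c_8 = (a_8 − i·b_8)/2 = -3/32 - i·π^2/2 + 11·i/64.

Final answer: -3/32 - i·π^2/2 + 11·i/64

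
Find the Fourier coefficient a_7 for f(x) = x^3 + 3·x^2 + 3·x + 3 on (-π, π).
a_7 = (1/π) ∫_{-π}^{π} f(x)·cos(7x) dx.
Evaluate the integral (use parity and integration by parts as needed): a_7 = -12/49.

Final answer: -12/49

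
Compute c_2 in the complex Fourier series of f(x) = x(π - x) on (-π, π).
Compute the real Fourier coefficients first: a_2 = -1, b_2 = -π.
Then c_2 = (a_2 − i·b_2)/2 = -1/2 + i·π/2.

Final answer: -1/2 + i·π/2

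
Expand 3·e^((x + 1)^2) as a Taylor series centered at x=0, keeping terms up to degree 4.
19·e·x^4/2 + 10·e·x^3 + 9·e·x^2 + 6·e·x + 3·e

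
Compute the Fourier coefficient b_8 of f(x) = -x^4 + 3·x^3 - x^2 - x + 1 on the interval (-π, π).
b_8 = (1/π) ∫_{-π}^{π} f(x)·sin(8x) dx.
Evaluate the integral (use parity and integration by parts as needed): b_8 = 41/128 - 3·π^2/4.

Final answer: 41/128 - 3·π^2/4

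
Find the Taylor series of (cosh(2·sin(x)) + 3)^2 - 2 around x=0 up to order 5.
4·x^4 + 16·x^2 + 14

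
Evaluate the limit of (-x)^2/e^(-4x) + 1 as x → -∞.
The quotient is an ∞/∞ indeterminate form as x → -∞.
Compare growth rates of the dominant terms (exponentials ≫ polynomials ≫ logarithms), or apply L'Hôpital's rule; the quotient → 0.
Adding the constant: 0 + 1 = 1. Limit = 1.

Final answer: 1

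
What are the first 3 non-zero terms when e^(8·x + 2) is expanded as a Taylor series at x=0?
32·x^2·e^(2) + 8·x·e^(2) + e^(2)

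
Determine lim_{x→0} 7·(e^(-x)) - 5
Direct substitution at x = 0 gives 2.

Final answer: 2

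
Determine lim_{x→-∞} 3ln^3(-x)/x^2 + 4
The quotient is an ∞/∞ indeterminate form as x → -∞.
Compare growth rates of the dominant terms (exponentials ≫ polynomials ≫ logarithms), or apply L'Hôpital's rule; the quotient → 0.
Adding the constant: 0 + 4 = 4. Limit = 4.

Final answer: 4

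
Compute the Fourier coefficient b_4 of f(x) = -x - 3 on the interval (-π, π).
b_4 = (1/π) ∫_{-π}^{π} f(x)·sin(4x) dx.
Evaluate the integral (use parity and integration by parts as needed): b_4 = 1/2.

Final answer: 1/2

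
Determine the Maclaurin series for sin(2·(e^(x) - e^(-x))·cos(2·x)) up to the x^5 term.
2057·x^5/30 - 18·x^3 + 4·x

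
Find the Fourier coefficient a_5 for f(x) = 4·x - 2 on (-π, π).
a_5 = (1/π) ∫_{-π}^{π} f(x)·cos(5x) dx.
Evaluate the integral (use parity and integration by parts as needed): a_5 = 0.

Final answer: 0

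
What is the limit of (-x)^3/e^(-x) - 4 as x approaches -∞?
The quotient is an ∞/∞ indeterminate form as x → -∞.
Compare growth rates of the dominant terms (exponentials ≫ polynomials ≫ logarithms), or apply L'Hôpital's rule; the quotient → 0.
Adding the constant: 0 - 4 = -4. Limit = -4.

Final answer: -4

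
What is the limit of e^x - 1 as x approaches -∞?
Evaluate the dominant behaviour as x → -∞; each term tends to a finite value or vanishes.
Limit = -1.

Final answer: -1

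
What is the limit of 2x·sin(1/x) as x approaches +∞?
As x → +∞: let u = 1/x → 0⁺; then 2·x·sin(1/x) = 2·1·sin(u)/u → 2·1·1 = 2.
Limit = 2.

Final answer: 2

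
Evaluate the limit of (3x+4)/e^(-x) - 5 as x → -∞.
The quotient is an ∞/∞ indeterminate form as x → -∞.
Compare growth rates of the dominant terms (exponentials ≫ polynomials ≫ logarithms), or apply L'Hôpital's rule; the quotient → 0.
Adding the constant: 0 - 5 = -5. Limit = -5.

Final answer: -5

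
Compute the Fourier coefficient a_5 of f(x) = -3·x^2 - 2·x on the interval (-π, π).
a_5 = (1/π) ∫_{-π}^{π} f(x)·cos(5x) dx.
Evaluate the integral (use parity and integration by parts as needed): a_5 = 12/25.

Final answer: 12/25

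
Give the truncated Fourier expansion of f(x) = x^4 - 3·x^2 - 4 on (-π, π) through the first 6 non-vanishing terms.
(60 - 8·π^2)·cos(x) + (-6 + 2·π^2)·cos(2·x) + (52/27 - 8·π^2/9)·cos(3·x) + (-15/16 + π^2/2)·cos(4·x) + (348/625 - 8·π^2/25)·cos(5·x) - π^2 - 4 + π^4/5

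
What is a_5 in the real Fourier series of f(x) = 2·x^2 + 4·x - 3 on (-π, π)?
a_5 = (1/π) ∫_{-π}^{π} f(x)·cos(5x) dx.
Evaluate the integral (use parity and integration by parts as needed): a_5 = -8/25.

Final answer: -8/25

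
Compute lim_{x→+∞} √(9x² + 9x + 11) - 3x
As x → +∞: multiply by the conjugate to get (9x+11)/(√(9x²+9x+11)+3x); the denominator ~ 6x, so the limit is 9/6 = 3/2.
Limit = 3/2.

Final answer: 3/2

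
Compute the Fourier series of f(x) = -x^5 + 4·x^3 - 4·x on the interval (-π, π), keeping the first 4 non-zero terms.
(-296 - 2·π^4 + 48·π^2)·sin(x) + (-9·π^2 + 35/2 + π^4)·sin(2·x) + (-2·π^4/3 - 440/81 + 112·π^2/27)·sin(3·x) + (-21·π^2/8 + 191/64 + π^4/2)·sin(4·x)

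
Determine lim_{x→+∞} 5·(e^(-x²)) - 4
Evaluate the dominant behaviour as x → +∞; each term tends to a finite value or vanishes.
Limit = -4.

Final answer: -4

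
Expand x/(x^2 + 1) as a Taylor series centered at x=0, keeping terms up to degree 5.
x^5 - x^3 + x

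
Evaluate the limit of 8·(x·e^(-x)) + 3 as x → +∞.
Evaluate the dominant behaviour as x → +∞; each term tends to a finite value or vanishes.
Limit = 3.

Final answer: 3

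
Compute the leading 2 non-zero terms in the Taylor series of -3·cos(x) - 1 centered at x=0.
3·x^2/2 - 4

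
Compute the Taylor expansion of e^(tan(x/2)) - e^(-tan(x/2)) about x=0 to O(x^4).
x^3/8 + x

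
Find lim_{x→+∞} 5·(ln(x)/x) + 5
Evaluate the dominant behaviour as x → +∞; each term tends to a finite value or vanishes.
Limit = 5.

Final answer: 5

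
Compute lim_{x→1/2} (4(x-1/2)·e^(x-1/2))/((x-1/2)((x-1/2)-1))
Both numerator and denominator → 0 as x → 1/2; this is a 0/0 indeterminate form.
Expand each to leading order near x = 1/2: numerator ~ 4·(x - 1/2), denominator ~ -(x - 1/2).
The limit of the ratio is -4.

Final answer: -4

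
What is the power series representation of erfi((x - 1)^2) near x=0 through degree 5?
-1588·e·x^5/(15·√(π)) + 158·e·x^4/(3·√(π)) - 24·e·x^3/√(π) + 10·e·x^2/√(π) - 4·e·x/√(π) + erfi(1)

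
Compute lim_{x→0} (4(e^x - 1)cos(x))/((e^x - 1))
Both numerator and denominator → 0 as x → 0; this is a 0/0 indeterminate form.
Expand each to leading order near x = 0: numerator ~ 4·x, denominator ~ x.
The limit of the ratio is 4.

Final answer: 4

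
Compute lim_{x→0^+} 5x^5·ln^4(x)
This is a 0·∞ indeterminate form at x → 0⁺.
Rewrite the product as 5·ln^4(x) / x^(-5) and apply L'Hôpital, or use the standard hierarchy x^(-5) ≫ |ln x|^4 as x → 0⁺.
The indeterminate product → 0, so the limit = 0.

Final answer: 0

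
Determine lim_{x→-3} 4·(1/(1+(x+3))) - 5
Direct substitution at x = -3 gives -1.

Final answer: -1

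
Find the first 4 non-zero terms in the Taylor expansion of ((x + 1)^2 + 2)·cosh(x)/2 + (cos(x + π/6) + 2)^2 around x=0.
x^3·(1/2 + (√(3)/2 + 2)^2·(√(3)/(4·(√(3)/2 + 2)^2) + 1/(6·(√(3)/2 + 2)))) + x^2·((√(3)/2 + 2)^2·(-√(3)/(2·(√(3)/2 + 2)) + 1/(4·(√(3)/2 + 2)^2)) + 5/4) + x·(-1 - √(3)/2) + 3/2 + (√(3)/2 + 2)^2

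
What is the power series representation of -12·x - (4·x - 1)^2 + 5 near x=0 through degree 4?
-16·x^2 - 4·x + 4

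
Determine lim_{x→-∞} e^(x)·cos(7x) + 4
Evaluate the dominant behaviour as x → -∞; each term tends to a finite value or vanishes.
Limit = 4.

Final answer: 4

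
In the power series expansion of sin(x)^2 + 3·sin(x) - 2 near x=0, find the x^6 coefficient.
Expand to order 6: sin(x)^2 + 3·sin(x) - 2 = 2·x^6/45 + x^5/40 - x^4/3 - x^3/2 + x^2 + 3·x - 2 + O(x^7).
The coefficient of x^6 is 2/45.

Final answer: 2/45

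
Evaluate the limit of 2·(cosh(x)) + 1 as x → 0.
Direct substitution at x = 0 gives 3.

Final answer: 3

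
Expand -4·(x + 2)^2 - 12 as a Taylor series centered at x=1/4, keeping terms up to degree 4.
-129/4 - 18·(x - 1/4) - 4·(x - 1/4)^2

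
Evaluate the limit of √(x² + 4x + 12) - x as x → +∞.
This is an ∞ − ∞ indeterminate form.
Multiply and divide by the conjugate √(x²+4x + 12) + x; the x² terms cancel, leaving (4x + 12)/(√(x²+4x + 12)+x) → 4/2 = 2.
Limit = 2.

Final answer: 2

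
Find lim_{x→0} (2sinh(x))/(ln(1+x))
Both numerator and denominator → 0 as x → 0; this is a 0/0 indeterminate form.
Expand each to leading order near x = 0: numerator ~ 2·x, denominator ~ x.
The limit of the ratio is 2.

Final answer: 2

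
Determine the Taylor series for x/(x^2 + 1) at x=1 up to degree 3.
1/2 - (x - 1)^2/4 + (x - 1)^3/4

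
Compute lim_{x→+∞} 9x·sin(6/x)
As x → +∞: let u = 6/x → 0⁺; then 9·x·sin(6/x) = 9·6·sin(u)/u → 9·6·1 = 54.
Limit = 54.

Final answer: 54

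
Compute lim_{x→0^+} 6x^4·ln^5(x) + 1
The product is a 0·∞ indeterminate form at x → 0⁺.
Rewrite the product as 6·ln^5(x) / x^(-4) and apply L'Hôpital, or use the standard hierarchy x^(-4) ≫ |ln x|^5 as x → 0⁺.
The indeterminate product → 0, so the limit = 1.

Final answer: 1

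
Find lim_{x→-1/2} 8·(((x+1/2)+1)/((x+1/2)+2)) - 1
Direct substitution at x = -1/2 gives 3.

Final answer: 3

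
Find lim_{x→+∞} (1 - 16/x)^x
As x → +∞: this is the defining limit (1 - 16/x)^x → e^(-16).
Limit = e^(-16).

Final answer: e^(-16)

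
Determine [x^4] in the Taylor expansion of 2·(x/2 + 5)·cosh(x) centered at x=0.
Expand to order 4: 2·(x/2 + 5)·cosh(x) = 5·x^4/12 + x^3/2 + 5·x^2 + x + 10 + O(x^5).
The coefficient of x^4 is 5/12.

Final answer: 5/12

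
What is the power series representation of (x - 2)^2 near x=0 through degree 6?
x^2 - 4·x + 4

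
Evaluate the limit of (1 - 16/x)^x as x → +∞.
As x → +∞: this is the defining limit (1 - 16/x)^x → e^(-16).
Limit = e^(-16).

Final answer: e^(-16)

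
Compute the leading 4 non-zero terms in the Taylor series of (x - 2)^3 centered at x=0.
x^3 - 6·x^2 + 12·x - 8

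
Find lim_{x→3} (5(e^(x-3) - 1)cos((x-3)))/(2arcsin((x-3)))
Both numerator and denominator → 0 as x → 3; this is a 0/0 indeterminate form.
Expand each to leading order near x = 3: numerator ~ 5·(x - 3), denominator ~ 2·(x - 3).
The limit of the ratio is 5/2.

Final answer: 5/2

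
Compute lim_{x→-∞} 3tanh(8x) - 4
Evaluate the dominant behaviour as x → -∞; each term tends to a finite value or vanishes.
Limit = -7.

Final answer: -7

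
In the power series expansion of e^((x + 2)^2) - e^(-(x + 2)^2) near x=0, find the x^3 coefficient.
Expand to order 3: e^((x + 2)^2) - e^(-(x + 2)^2) = x^3·(20·e^(-4)/3 + 44·e^(4)/3) + x^2·(-7·e^(-4) + 9·e^(4)) + x·(4·e^(-4) + 4·e^(4)) - e^(-4) + e^(4) + O(x^4).
The coefficient of x^3 is 20·e^(-4)/3 + 44·e^(4)/3.

Final answer: 20·e^(-4)/3 + 44·e^(4)/3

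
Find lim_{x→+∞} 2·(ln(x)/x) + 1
Evaluate the dominant behaviour as x → +∞; each term tends to a finite value or vanishes.
Limit = 1.

Final answer: 1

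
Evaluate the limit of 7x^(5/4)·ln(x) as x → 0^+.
This is a 0·∞ indeterminate form at x → 0⁺.
Rewrite the product as 7·ln(x) / x^(-5/4) and apply L'Hôpital, or use the standard hierarchy x^(-5/4) ≫ |ln x| as x → 0⁺.
The indeterminate product → 0, so the limit = 0.

Final answer: 0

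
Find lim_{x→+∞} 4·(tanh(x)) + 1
Evaluate the dominant behaviour as x → +∞; each term tends to a finite value or vanishes.
Limit = 5.

Final answer: 5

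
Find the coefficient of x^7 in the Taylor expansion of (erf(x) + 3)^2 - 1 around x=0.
Expand to order 7: (erf(x) + 3)^2 - 1 = -2·x^7/(7·√(π)) + 56·x^6/(45·π) + 6·x^5/(5·√(π)) - 8·x^4/(3·π) - 4·x^3/√(π) + 4·x^2/π + 12·x/√(π) + 8 + O(x^8).
The coefficient of x^7 is -2/(7·√(π)).

Final answer: -2/(7·√(π))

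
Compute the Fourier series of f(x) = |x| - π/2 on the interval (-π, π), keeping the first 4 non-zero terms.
-4·cos(x)/π - 4·cos(3·x)/(9·π) - 4·cos(5·x)/(25·π) - 4·cos(7·x)/(49·π)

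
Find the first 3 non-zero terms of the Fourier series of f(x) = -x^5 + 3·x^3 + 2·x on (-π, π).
(-272 - 2·π^4 + 46·π^2)·sin(x) + (-8·π^2 + 10 + π^4)·sin(2·x) + (-2·π^4/3 - 80/81 + 94·π^2/27)·sin(3·x)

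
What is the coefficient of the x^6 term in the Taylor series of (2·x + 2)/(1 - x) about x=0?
Expand to order 6: (2·x + 2)/(1 - x) = 4·x^6 + 4·x^5 + 4·x^4 + 4·x^3 + 4·x^2 + 4·x + 2 + O(x^7).
The coefficient of x^6 is 4.

Final answer: 4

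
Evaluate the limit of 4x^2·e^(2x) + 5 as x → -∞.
The product is a 0·∞ indeterminate form at x → -∞.
Rewrite the product as 4x^2 / e^(-2x) (an ∞/∞ form) and apply L'Hôpital, or use the standard hierarchy e^(2|x|) ≫ |x^2| as x → -∞.
The indeterminate product → 0, so the limit = 5.

Final answer: 5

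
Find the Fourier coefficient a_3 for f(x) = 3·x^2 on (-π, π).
a_3 = (1/π) ∫_{-π}^{π} f(x)·cos(3x) dx.
Evaluate the integral (use parity and integration by parts as needed): a_3 = -4/3.

Final answer: -4/3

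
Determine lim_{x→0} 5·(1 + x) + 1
Direct substitution at x = 0 gives 6.

Final answer: 6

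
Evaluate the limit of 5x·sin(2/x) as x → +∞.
As x → +∞: let u = 2/x → 0⁺; then 5·x·sin(2/x) = 5·2·sin(u)/u → 5·2·1 = 10.
Limit = 10.

Final answer: 10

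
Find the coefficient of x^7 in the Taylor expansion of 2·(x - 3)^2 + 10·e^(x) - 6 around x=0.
Expand to order 7: 2·(x - 3)^2 + 10·e^(x) - 6 = x^7/504 + x^6/72 + x^5/12 + 5·x^4/12 + 5·x^3/3 + 7·x^2 - 2·x + 22 + O(x^8).
The coefficient of x^7 is 1/504.

Final answer: 1/504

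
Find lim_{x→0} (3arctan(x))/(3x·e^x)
Both numerator and denominator → 0 as x → 0; this is a 0/0 indeterminate form.
Expand each to leading order near x = 0: numerator ~ 3·x, denominator ~ 3·x.
The limit of the ratio is 1.

Final answer: 1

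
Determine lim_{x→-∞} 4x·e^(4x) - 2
The product is a 0·∞ indeterminate form at x → -∞.
Rewrite the product as 4x / e^(-4x) (an ∞/∞ form) and apply L'Hôpital, or use the standard hierarchy e^(4|x|) ≫ |x| as x → -∞.
The indeterminate product → 0, so the limit = -2.

Final answer: -2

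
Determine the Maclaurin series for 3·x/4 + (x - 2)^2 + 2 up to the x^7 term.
x^2 - 13·x/4 + 6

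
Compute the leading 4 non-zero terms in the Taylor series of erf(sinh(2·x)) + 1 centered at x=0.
-56·x^5/(15·√(π)) - 8·x^3/(3·√(π)) + 4·x/√(π) + 1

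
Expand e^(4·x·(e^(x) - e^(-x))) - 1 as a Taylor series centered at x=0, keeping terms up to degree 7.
1441·x^6/15 + 100·x^4/3 + 8·x^2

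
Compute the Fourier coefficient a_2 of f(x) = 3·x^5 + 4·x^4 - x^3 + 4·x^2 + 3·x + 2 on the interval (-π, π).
a_2 = (1/π) ∫_{-π}^{π} f(x)·cos(2x) dx.
Evaluate the integral (use parity and integration by parts as needed): a_2 = -8 + 8·π^2.

Final answer: -8 + 8·π^2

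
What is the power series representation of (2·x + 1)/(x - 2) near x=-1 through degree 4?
1/3 - 5·(x + 1)/9 - 5·(x + 1)^2/27 - 5·(x + 1)^3/81 - 5·(x + 1)^4/243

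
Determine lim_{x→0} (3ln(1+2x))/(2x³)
Both numerator and denominator → 0 as x → 0; this is a 0/0 indeterminate form.
Expand each to leading order near x = 0: numerator ~ 6·x, denominator ~ 2·x^3.
The limit of the ratio is ∞.

Final answer: ∞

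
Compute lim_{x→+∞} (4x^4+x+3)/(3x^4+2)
This is an ∞/∞ indeterminate form as x → +∞.
Divide numerator and denominator by x^4 and let the lower-order terms vanish; the leading terms give 4/3.
Limit = 4/3.

Final answer: 4/3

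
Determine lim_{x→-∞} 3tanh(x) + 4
Evaluate the dominant behaviour as x → -∞; each term tends to a finite value or vanishes.
Limit = 1.

Final answer: 1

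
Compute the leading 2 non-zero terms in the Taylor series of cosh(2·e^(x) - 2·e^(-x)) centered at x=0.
8·x^2 + 1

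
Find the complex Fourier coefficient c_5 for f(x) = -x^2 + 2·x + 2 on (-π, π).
Compute the real Fourier coefficients first: a_5 = 4/25, b_5 = 4/5.
Then c_5 = (a_5 − i·b_5)/2 = 2/25 - 2·i/5.

Final answer: 2/25 - 2·i/5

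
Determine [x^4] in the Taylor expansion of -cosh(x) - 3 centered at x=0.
Expand to order 4: -cosh(x) - 3 = -x^4/24 - x^2/2 - 4 + O(x^5).
The coefficient of x^4 is -1/24.

Final answer: -1/24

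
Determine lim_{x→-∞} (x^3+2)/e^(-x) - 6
The quotient is an ∞/∞ indeterminate form as x → -∞.
Compare growth rates of the dominant terms (exponentials ≫ polynomials ≫ logarithms), or apply L'Hôpital's rule; the quotient → 0.
Adding the constant: 0 - 6 = -6. Limit = -6.

Final answer: -6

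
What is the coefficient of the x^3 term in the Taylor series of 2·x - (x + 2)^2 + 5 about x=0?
Expand to order 3: 2·x - (x + 2)^2 + 5 = -x^2 - 2·x + 1 + O(x^4).
The coefficient of x^3 is 0.

Final answer: 0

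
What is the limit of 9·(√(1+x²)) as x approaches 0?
Direct substitution at x = 0 gives 9.

Final answer: 9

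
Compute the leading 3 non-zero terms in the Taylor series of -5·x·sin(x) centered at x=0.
-x^6/24 + 5·x^4/6 - 5·x^2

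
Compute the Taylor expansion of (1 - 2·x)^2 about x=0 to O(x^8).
4·x^2 - 4·x + 1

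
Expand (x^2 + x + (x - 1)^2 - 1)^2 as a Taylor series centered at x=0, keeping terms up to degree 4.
4·x^4 - 4·x^3 + x^2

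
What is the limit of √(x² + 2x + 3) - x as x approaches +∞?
This is an ∞ − ∞ indeterminate form.
Multiply and divide by the conjugate √(x²+2x + 3) + x; the x² terms cancel, leaving (2x + 3)/(√(x²+2x + 3)+x) → 2/2 = 1.
Limit = 1.

Final answer: 1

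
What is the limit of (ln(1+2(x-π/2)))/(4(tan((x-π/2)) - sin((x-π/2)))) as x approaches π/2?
Both numerator and denominator → 0 as x → π/2; this is a 0/0 indeterminate form.
Expand each to leading order near x = π/2: numerator ~ 2·(x - π/2), denominator ~ 2·(x - π/2)^3.
The limit of the ratio is ∞.

Final answer: ∞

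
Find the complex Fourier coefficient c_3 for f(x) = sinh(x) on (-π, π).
Compute the real Fourier coefficients first: a_3 = 0, b_3 = 3·sinh(π)/(5·π).
Then c_3 = (a_3 − i·b_3)/2 = -3·i·sinh(π)/(10·π).

Final answer: -3·i·sinh(π)/(10·π)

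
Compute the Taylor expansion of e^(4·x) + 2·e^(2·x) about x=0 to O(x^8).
208·x^7/63 + 88·x^6/15 + 136·x^5/15 + 12·x^4 + 40·x^3/3 + 12·x^2 + 8·x + 3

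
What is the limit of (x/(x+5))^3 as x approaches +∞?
As x → +∞: x/(x+5) = 1/(1 + 5/x) → 1, and the 3rd power of a limit-1 base also → 1.
Limit = 1.

Final answer: 1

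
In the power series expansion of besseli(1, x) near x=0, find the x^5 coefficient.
Expand to order 5: besseli(1, x) = x^5/384 + x^3/16 + x/2 + O(x^6).
The coefficient of x^5 is 1/384.

Final answer: 1/384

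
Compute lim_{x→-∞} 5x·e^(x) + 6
The product is a 0·∞ indeterminate form at x → -∞.
Rewrite the product as 5x / e^(-x) (an ∞/∞ form) and apply L'Hôpital, or use the standard hierarchy e^(|x|) ≫ |x| as x → -∞.
The indeterminate product → 0, so the limit = 6.

Final answer: 6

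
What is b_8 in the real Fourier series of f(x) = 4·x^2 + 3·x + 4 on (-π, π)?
b_8 = (1/π) ∫_{-π}^{π} f(x)·sin(8x) dx.
Evaluate the integral (use parity and integration by parts as needed): b_8 = -3/4.

Final answer: -3/4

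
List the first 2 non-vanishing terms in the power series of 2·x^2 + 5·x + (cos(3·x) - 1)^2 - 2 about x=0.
5·x - 2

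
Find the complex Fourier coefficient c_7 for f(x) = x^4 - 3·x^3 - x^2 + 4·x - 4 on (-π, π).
Compute the real Fourier coefficients first: a_7 = 244/2401 - 8·π^2/49, b_7 = 428/343 - 6·π^2/7.
Then c_7 = (a_7 − i·b_7)/2 = -4·π^2/49 + 122/2401 - 214·i/343 + 3·i·π^2/7.

Final answer: -4·π^2/49 + 122/2401 - 214·i/343 + 3·i·π^2/7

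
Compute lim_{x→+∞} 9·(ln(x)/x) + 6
Evaluate the dominant behaviour as x → +∞; each term tends to a finite value or vanishes.
Limit = 6.

Final answer: 6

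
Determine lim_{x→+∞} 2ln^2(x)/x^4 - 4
The quotient is an ∞/∞ indeterminate form as x → +∞.
The polynomial denominator x^4 dominates the logarithmic numerator (any positive power of x ≫ ln^2(x) as x → ∞), so the quotient → 0.
Adding the constant: 0 - 4 = -4. Limit = -4.

Final answer: -4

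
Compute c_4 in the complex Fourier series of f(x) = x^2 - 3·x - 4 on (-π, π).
Compute the real Fourier coefficients first: a_4 = 1/4, b_4 = 3/2.
Then c_4 = (a_4 − i·b_4)/2 = 1/8 - 3·i/4.

Final answer: 1/8 - 3·i/4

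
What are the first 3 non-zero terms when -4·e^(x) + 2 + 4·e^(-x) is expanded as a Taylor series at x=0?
-4·x^3/3 - 8·x + 2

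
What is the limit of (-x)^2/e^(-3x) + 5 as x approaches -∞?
The quotient is an ∞/∞ indeterminate form as x → -∞.
Compare growth rates of the dominant terms (exponentials ≫ polynomials ≫ logarithms), or apply L'Hôpital's rule; the quotient → 0.
Adding the constant: 0 + 5 = 5. Limit = 5.

Final answer: 5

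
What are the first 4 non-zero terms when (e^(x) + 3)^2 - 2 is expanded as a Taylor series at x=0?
7·x^3/3 + 5·x^2 + 8·x + 14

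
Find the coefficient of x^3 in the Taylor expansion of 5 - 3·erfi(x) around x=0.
Expand to order 3: 5 - 3·erfi(x) = -2·x^3/√(π) - 6·x/√(π) + 5 + O(x^4).
The coefficient of x^3 is -2/√(π).

Final answer: -2/√(π)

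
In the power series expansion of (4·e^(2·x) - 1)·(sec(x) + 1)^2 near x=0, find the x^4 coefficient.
Expand to order 4: (4·e^(2·x) - 1)·(sec(x) + 1)^2 = 359·x^4/12 + 112·x^3/3 + 38·x^2 + 32·x + 12 + O(x^5).
The coefficient of x^4 is 359/12.

Final answer: 359/12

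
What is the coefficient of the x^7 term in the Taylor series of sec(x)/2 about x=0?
Expand to order 7: sec(x)/2 = 61·x^6/1440 + 5·x^4/48 + x^2/4 + 1/2 + O(x^8).
The coefficient of x^7 is 0.

Final answer: 0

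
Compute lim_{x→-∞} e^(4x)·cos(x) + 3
Evaluate the dominant behaviour as x → -∞; each term tends to a finite value or vanishes.
Limit = 3.

Final answer: 3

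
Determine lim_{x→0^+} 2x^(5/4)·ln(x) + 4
The product is a 0·∞ indeterminate form at x → 0⁺.
Rewrite the product as 2·ln(x) / x^(-5/4) and apply L'Hôpital, or use the standard hierarchy x^(-5/4) ≫ |ln x| as x → 0⁺.
The indeterminate product → 0, so the limit = 4.

Final answer: 4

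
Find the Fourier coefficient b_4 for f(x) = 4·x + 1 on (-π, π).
b_4 = (1/π) ∫_{-π}^{π} f(x)·sin(4x) dx.
Evaluate the integral (use parity and integration by parts as needed): b_4 = -2.

Final answer: -2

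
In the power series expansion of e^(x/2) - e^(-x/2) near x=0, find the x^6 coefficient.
Expand to order 6: e^(x/2) - e^(-x/2) = x^5/1920 + x^3/24 + x + O(x^7).
The coefficient of x^6 is 0.

Final answer: 0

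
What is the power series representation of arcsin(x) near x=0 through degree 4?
x^3/6 + x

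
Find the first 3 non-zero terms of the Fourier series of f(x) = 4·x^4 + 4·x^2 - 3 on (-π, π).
(176 - 32·π^2)·cos(x) + (-8 + 8·π^2)·cos(2·x) - 3 + 4·π^2/3 + 4·π^4/5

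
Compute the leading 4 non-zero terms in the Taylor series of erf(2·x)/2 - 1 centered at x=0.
16·x^5/(5·√(π)) - 8·x^3/(3·√(π)) + 2·x/√(π) - 1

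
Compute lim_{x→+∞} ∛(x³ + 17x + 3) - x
This is an ∞ − ∞ indeterminate form.
Multiply by (A² + AB + B²)/(A² + AB + B²) where A = ∛(x³+17x + 3), B = x to use A³ − B³ = (A−B)(A²+AB+B²); the x³ terms cancel, leaving (17x + 3)/(A²+AB+B²) with denominator ~ 3x², so the limit is 0.
Limit = 0.

Final answer: 0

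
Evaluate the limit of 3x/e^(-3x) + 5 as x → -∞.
The quotient is an ∞/∞ indeterminate form as x → -∞.
Compare growth rates of the dominant terms (exponentials ≫ polynomials ≫ logarithms), or apply L'Hôpital's rule; the quotient → 0.
Adding the constant: 0 + 5 = 5. Limit = 5.

Final answer: 5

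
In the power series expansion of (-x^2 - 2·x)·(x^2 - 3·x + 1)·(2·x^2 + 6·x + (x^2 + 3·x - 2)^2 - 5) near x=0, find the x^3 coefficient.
Expand to order 3: (-x^2 - 2·x)·(x^2 - 3·x + 1)·(2·x^2 + 6·x + (x^2 + 3·x - 2)^2 - 5) = -45·x^3 + 7·x^2 + 2·x + O(x^4).
The coefficient of x^3 is -45.

Final answer: -45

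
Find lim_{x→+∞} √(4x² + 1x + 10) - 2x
As x → +∞: multiply by the conjugate to get (1x+10)/(√(4x²+1x+10)+2x); the denominator ~ 4x, so the limit is 1/4.
Limit = 1/4.

Final answer: 1/4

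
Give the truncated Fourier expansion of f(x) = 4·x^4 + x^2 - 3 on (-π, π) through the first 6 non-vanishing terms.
(188 - 32·π^2)·cos(x) + (-11 + 8·π^2)·cos(2·x) + (52/27 - 32·π^2/9)·cos(3·x) + (-1/2 + 2·π^2)·cos(4·x) + (92/625 - 32·π^2/25)·cos(5·x) - 3 + π^2/3 + 4·π^4/5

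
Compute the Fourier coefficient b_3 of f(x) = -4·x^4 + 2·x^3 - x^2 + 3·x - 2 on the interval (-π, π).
b_3 = (1/π) ∫_{-π}^{π} f(x)·sin(3x) dx.
Evaluate the integral (use parity and integration by parts as needed): b_3 = 10/9 + 4·π^2/3.

Final answer: 10/9 + 4·π^2/3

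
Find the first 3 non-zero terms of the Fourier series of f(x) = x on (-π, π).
2·sin(x) - sin(2·x) + 2·sin(3·x)/3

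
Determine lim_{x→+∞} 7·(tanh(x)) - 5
Evaluate the dominant behaviour as x → +∞; each term tends to a finite value or vanishes.
Limit = 2.

Final answer: 2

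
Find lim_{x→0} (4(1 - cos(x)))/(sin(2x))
Both numerator and denominator → 0 as x → 0; this is a 0/0 indeterminate form.
Expand each to leading order near x = 0: numerator ~ 2·x^2, denominator ~ 2·x.
The limit of the ratio is 0.

Final answer: 0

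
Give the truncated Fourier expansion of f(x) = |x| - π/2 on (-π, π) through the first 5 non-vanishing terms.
-4·cos(x)/π - 4·cos(3·x)/(9·π) - 4·cos(5·x)/(25·π) - 4·cos(7·x)/(49·π) - 4·cos(9·x)/(81·π)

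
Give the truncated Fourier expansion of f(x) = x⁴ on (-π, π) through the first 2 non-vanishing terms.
(48 - 8·π^2)·cos(x) + π^4/5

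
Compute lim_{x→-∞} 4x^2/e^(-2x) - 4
The quotient is an ∞/∞ indeterminate form as x → -∞.
Compare growth rates of the dominant terms (exponentials ≫ polynomials ≫ logarithms), or apply L'Hôpital's rule; the quotient → 0.
Adding the constant: 0 - 4 = -4. Limit = -4.

Final answer: -4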